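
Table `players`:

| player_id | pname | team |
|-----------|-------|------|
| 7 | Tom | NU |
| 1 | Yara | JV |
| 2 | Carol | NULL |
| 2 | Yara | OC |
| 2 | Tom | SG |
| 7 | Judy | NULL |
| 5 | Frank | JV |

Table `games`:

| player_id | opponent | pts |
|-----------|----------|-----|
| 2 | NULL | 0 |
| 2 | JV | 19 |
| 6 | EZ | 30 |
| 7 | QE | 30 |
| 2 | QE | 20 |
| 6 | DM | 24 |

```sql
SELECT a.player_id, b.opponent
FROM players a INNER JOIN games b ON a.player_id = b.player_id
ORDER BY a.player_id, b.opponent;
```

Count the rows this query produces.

11

INNER JOIN keeps only pairs where the ON condition holds.
Matching on a.player_id = b.player_id.
- player_id=7: 1 matching b row(s), so 1 row(s) emitted.
- player_id=1: no matching b row, dropped.
- player_id=2: 3 matching b row(s), so 3 row(s) emitted.
- player_id=2: 3 matching b row(s), so 3 row(s) emitted.
- player_id=2: 3 matching b row(s), so 3 row(s) emitted.
- player_id=7: 1 matching b row(s), so 1 row(s) emitted.
- player_id=5: no matching b row, dropped.
Total: 11 rows.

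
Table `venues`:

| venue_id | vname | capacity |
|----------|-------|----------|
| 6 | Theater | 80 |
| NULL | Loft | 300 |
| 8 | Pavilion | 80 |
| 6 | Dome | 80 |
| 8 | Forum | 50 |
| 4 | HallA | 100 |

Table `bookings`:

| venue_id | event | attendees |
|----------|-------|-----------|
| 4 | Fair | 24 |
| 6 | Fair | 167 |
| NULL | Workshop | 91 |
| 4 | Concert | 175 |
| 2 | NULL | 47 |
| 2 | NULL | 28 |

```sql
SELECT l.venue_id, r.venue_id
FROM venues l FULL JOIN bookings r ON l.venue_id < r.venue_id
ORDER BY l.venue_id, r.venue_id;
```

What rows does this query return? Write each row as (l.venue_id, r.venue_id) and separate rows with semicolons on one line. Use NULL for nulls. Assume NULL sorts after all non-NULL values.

FULL OUTER JOIN keeps every row from both sides; unmatched rows get NULL for the other side's columns.
Matching on l.venue_id < r.venue_id. A NULL in a compared column never satisfies the condition.
Matched pairs: 1; unmatched l rows kept: 5; unmatched r rows kept: 5.

(4, 6); (6, NULL); (6, NULL); (8, NULL); (8, NULL); (NULL, 2); (NULL, 2); (NULL, 4); (NULL, 4); (NULL, NULL); (NULL, NULL)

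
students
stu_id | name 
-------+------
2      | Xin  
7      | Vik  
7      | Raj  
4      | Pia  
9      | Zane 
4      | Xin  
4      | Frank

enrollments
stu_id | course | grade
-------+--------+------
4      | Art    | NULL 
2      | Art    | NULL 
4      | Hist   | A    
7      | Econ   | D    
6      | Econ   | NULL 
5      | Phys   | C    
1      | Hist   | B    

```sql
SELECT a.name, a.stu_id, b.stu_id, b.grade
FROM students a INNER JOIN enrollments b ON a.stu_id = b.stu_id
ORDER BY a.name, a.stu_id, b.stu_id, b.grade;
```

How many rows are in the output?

9

INNER JOIN keeps only pairs where the ON condition holds.
Matching on a.stu_id = b.stu_id.
- stu_id=2: 1 matching b row(s), so 1 row(s) emitted.
- stu_id=7: 1 matching b row(s), so 1 row(s) emitted.
- stu_id=7: 1 matching b row(s), so 1 row(s) emitted.
- stu_id=4: 2 matching b row(s), so 2 row(s) emitted.
- stu_id=9: no matching b row, dropped.
- stu_id=4: 2 matching b row(s), so 2 row(s) emitted.
- stu_id=4: 2 matching b row(s), so 2 row(s) emitted.
Total: 9 rows.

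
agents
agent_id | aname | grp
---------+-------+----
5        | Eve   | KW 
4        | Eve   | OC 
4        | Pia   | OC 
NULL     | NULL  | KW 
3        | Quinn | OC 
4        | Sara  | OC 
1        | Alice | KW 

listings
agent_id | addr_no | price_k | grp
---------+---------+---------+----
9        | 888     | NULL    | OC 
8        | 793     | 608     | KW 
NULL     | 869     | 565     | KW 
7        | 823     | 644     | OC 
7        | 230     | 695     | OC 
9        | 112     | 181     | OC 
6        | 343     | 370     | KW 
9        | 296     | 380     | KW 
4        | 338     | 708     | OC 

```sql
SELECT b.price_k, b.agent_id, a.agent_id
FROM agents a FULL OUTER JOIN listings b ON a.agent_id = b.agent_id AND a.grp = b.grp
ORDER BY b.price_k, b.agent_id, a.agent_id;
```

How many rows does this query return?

15

FULL OUTER JOIN keeps every row from both sides; unmatched rows get NULL for the other side's columns.
Matching on a.agent_id = b.agent_id AND a.grp = b.grp. A NULL in a compared column never satisfies the condition.
Matched pairs: 3; unmatched a rows kept: 4; unmatched b rows kept: 8.
Total: 3 matched + 12 padded = 15 rows.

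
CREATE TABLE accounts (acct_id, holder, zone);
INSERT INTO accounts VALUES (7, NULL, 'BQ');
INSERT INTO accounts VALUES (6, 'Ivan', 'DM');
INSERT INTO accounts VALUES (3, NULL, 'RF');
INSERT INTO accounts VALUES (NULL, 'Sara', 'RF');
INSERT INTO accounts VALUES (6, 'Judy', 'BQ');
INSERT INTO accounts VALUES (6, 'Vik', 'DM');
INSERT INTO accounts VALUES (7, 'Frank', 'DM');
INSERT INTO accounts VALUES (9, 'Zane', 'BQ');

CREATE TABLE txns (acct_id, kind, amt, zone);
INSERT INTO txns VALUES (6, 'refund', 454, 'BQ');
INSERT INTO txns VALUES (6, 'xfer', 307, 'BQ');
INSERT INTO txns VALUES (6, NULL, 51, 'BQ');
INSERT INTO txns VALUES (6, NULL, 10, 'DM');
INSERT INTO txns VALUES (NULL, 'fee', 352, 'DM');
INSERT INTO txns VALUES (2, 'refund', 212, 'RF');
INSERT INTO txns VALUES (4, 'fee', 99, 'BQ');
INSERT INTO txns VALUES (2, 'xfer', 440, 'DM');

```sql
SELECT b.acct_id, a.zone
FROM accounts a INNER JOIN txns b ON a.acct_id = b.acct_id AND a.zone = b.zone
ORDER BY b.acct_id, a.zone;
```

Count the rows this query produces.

INNER JOIN keeps only pairs where the ON condition holds.
Matching on a.acct_id = b.acct_id AND a.zone = b.zone. A NULL in a compared column never satisfies the condition.
Matched pairs: 5.
Total: 5 rows.

5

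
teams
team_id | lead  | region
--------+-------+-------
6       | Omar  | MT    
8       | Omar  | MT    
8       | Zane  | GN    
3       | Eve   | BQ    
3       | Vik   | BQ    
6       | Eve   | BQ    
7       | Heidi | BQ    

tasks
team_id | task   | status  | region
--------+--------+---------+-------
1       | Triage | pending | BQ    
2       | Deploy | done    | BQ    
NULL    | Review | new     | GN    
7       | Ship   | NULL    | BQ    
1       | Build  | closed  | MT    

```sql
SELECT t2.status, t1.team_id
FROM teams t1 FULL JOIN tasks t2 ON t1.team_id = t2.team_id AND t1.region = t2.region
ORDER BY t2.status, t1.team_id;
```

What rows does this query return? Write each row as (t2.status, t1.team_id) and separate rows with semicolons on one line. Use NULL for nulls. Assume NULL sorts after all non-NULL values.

(closed, NULL); (done, NULL); (new, NULL); (pending, NULL); (NULL, 3); (NULL, 3); (NULL, 6); (NULL, 6); (NULL, 7); (NULL, 8); (NULL, 8)

FULL OUTER JOIN keeps every row from both sides; unmatched rows get NULL for the other side's columns.
Matching on t1.team_id = t2.team_id AND t1.region = t2.region. A NULL in a compared column never satisfies the condition.
- t1 row (team_id=6, region=MT): no match → kept, t2 columns NULL.
- t1 row (team_id=8, region=MT): no match → kept, t2 columns NULL.
- t1 row (team_id=8, region=GN): no match → kept, t2 columns NULL.
- t1 row (team_id=3, region=BQ): no match → kept, t2 columns NULL.
- t1 row (team_id=3, region=BQ): no match → kept, t2 columns NULL.
- t1 row (team_id=6, region=BQ): no match → kept, t2 columns NULL.
- t1 row (team_id=7, region=BQ): matches 1 t2 row(s) → 1 output row(s).
- 4 t2 row(s) had no t1 match → kept, t1 columns NULL.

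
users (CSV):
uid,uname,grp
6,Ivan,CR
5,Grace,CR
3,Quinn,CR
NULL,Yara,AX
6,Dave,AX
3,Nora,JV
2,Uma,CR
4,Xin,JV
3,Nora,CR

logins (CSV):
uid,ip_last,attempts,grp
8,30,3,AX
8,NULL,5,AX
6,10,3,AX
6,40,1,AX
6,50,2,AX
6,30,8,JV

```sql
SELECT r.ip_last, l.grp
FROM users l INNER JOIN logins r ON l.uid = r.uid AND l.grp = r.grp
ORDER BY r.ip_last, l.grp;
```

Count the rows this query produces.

3

INNER JOIN keeps only pairs where the ON condition holds.
Matching on l.uid = r.uid AND l.grp = r.grp. A NULL in a compared column never satisfies the condition.
- uid=6, grp=CR: no matching r row, dropped.
- uid=5, grp=CR: no matching r row, dropped.
- uid=3, grp=CR: no matching r row, dropped.
- uid=NULL, grp=AX: no matching r row, dropped.
- uid=6, grp=AX: 3 matching r row(s), so 3 row(s) emitted.
- uid=3, grp=JV: no matching r row, dropped.
- uid=2, grp=CR: no matching r row, dropped.
- uid=4, grp=JV: no matching r row, dropped.
- uid=3, grp=CR: no matching r row, dropped.
Total: 3 rows.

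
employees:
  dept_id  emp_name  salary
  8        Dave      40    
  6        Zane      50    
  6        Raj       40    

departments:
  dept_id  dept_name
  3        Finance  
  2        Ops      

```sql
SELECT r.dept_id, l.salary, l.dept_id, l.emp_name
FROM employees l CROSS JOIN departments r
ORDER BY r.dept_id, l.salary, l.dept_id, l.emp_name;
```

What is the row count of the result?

6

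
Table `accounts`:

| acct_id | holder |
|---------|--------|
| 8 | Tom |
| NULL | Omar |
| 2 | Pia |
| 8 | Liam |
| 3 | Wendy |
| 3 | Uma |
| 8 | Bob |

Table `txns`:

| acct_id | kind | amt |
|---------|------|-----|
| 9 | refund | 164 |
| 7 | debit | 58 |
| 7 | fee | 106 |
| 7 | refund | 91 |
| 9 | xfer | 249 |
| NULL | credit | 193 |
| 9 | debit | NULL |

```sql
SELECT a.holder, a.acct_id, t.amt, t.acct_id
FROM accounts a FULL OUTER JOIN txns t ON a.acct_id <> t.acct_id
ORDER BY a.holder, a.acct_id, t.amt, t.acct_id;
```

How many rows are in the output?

38

FULL OUTER JOIN keeps every row from both sides; unmatched rows get NULL for the other side's columns.
Matching on a.acct_id <> t.acct_id. A NULL in a compared column never satisfies the condition.
- a row (acct_id=8): matches 6 t row(s) → 6 output row(s).
- a row (acct_id=NULL): no match → kept, t columns NULL.
- a row (acct_id=2): matches 6 t row(s) → 6 output row(s).
- a row (acct_id=8): matches 6 t row(s) → 6 output row(s).
- a row (acct_id=3): matches 6 t row(s) → 6 output row(s).
- a row (acct_id=3): matches 6 t row(s) → 6 output row(s).
- a row (acct_id=8): matches 6 t row(s) → 6 output row(s).
- plus 1 unmatched t row(s), each kept with NULL a columns.
Total: 36 matched + 2 padded = 38 rows.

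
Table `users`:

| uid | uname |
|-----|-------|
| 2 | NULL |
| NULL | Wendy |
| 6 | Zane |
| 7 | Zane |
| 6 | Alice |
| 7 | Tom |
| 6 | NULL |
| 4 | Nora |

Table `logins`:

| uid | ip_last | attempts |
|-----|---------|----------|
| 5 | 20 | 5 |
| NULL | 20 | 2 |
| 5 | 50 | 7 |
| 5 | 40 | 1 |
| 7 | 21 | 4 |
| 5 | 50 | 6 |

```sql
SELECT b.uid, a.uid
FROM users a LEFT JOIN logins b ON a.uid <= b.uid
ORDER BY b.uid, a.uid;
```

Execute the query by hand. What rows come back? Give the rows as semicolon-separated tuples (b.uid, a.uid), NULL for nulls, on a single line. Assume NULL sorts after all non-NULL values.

(5, 2); (5, 2); (5, 2); (5, 2); (5, 4); (5, 4); (5, 4); (5, 4); (7, 2); (7, 4); (7, 6); (7, 6); (7, 6); (7, 7); (7, 7); (NULL, NULL)

LEFT JOIN keeps every row from `users`; unmatched rows get NULL for `logins`'s columns.
Matching on a.uid <= b.uid. A NULL in a compared column never satisfies the condition.
Matched pairs: 15; unmatched a rows kept: 1.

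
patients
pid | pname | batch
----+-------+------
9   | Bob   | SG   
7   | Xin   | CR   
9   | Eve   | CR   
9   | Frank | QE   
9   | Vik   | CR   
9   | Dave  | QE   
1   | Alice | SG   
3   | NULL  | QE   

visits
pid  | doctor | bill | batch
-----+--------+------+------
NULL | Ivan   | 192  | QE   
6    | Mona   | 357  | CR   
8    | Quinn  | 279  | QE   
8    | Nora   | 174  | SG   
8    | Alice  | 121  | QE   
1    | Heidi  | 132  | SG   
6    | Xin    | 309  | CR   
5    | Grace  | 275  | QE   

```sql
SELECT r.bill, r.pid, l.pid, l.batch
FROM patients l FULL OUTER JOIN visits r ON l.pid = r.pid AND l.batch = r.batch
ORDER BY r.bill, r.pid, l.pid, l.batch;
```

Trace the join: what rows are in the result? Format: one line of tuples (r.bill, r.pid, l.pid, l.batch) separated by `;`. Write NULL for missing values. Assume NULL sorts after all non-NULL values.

(121, 8, NULL, NULL); (132, 1, 1, SG); (174, 8, NULL, NULL); (192, NULL, NULL, NULL); (275, 5, NULL, NULL); (279, 8, NULL, NULL); (309, 6, NULL, NULL); (357, 6, NULL, NULL); (NULL, NULL, 3, QE); (NULL, NULL, 7, CR); (NULL, NULL, 9, CR); (NULL, NULL, 9, CR); (NULL, NULL, 9, QE); (NULL, NULL, 9, QE); (NULL, NULL, 9, SG)

FULL OUTER JOIN keeps every row from both sides; unmatched rows get NULL for the other side's columns.
Matching on l.pid = r.pid AND l.batch = r.batch. A NULL in a compared column never satisfies the condition.
Matched pairs: 1; unmatched l rows kept: 7; unmatched r rows kept: 7.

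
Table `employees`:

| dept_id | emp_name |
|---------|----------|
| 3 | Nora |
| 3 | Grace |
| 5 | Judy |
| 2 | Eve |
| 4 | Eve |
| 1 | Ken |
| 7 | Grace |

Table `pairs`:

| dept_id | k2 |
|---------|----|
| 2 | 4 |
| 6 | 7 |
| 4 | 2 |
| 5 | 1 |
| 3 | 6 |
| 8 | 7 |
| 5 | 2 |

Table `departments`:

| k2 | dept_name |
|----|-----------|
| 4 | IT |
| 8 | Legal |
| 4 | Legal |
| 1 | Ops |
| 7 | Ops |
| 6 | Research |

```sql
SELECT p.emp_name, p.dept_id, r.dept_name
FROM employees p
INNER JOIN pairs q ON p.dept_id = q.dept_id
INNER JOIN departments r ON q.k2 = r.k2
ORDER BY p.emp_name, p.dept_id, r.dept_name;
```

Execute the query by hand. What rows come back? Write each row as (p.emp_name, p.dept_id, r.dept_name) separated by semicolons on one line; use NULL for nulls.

Step 1 — p INNER JOIN q on dept_id → 6 row(s).
Then INNER JOIN `departments r` on k2: keep only rows whose q.k2 appears in r.

(Eve, 2, IT); (Eve, 2, Legal); (Grace, 3, Research); (Judy, 5, Ops); (Nora, 3, Research)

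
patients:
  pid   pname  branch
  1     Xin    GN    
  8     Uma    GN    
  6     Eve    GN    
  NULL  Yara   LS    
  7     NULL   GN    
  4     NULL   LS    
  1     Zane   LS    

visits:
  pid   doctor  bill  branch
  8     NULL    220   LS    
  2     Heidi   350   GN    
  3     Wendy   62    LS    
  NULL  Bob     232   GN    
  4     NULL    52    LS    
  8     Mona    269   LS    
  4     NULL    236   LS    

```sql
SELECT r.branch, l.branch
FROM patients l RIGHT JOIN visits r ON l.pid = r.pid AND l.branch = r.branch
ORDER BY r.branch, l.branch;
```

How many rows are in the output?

RIGHT JOIN keeps every row from `visits`; unmatched rows get NULL for `patients`'s columns.
Matching on l.pid = r.pid AND l.branch = r.branch. A NULL in a compared column never satisfies the condition.
- l row (pid=1, branch=GN): no match.
- l row (pid=8, branch=GN): no match.
- l row (pid=6, branch=GN): no match.
- l row (pid=NULL, branch=LS): no match.
- l row (pid=7, branch=GN): no match.
- l row (pid=4, branch=LS): matches 2 r row(s) → 2 output row(s).
- l row (pid=1, branch=LS): no match.
- 5 row(s) from r found no l partner → padded with NULL.
Total: 2 matched + 5 padded = 7 rows.

7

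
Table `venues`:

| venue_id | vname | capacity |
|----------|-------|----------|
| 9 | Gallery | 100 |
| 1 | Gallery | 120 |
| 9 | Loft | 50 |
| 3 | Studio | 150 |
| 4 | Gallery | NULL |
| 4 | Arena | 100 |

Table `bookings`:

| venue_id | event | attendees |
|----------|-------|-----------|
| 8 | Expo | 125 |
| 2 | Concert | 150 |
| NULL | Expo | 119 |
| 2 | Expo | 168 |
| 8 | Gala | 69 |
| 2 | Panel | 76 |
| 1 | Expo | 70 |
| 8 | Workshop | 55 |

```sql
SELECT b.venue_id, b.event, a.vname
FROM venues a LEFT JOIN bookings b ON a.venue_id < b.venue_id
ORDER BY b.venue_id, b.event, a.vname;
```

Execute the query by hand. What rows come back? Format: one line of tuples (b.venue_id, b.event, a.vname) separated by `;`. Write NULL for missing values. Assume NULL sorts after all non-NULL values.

LEFT JOIN keeps every row from `venues`; unmatched rows get NULL for `bookings`'s columns.
Matching on a.venue_id < b.venue_id. A NULL in a compared column never satisfies the condition.
Matched pairs: 15; unmatched a rows kept: 2.

(2, Concert, Gallery); (2, Expo, Gallery); (2, Panel, Gallery); (8, Expo, Arena); (8, Expo, Gallery); (8, Expo, Gallery); (8, Expo, Studio); (8, Gala, Arena); (8, Gala, Gallery); (8, Gala, Gallery); (8, Gala, Studio); (8, Workshop, Arena); (8, Workshop, Gallery); (8, Workshop, Gallery); (8, Workshop, Studio); (NULL, NULL, Gallery); (NULL, NULL, Loft)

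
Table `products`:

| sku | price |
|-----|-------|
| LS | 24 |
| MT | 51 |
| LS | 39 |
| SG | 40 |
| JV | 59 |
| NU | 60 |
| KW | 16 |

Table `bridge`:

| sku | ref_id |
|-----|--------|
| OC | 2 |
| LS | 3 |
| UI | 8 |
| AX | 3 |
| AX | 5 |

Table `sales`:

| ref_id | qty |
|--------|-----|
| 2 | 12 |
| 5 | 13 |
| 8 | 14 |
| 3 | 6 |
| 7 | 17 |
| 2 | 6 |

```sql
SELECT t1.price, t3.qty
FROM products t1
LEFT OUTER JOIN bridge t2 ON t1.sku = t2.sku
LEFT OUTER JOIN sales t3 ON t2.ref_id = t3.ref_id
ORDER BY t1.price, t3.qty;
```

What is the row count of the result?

7

Joins associate left-to-right: products LEFT JOIN bridge on sku gives 7 intermediate row(s).
Then LEFT JOIN `sales t3` on ref_id: each of those 7 rows is kept; rows whose t2.ref_id has no match in t3 get NULL for t3's columns.
Result: 7 row(s).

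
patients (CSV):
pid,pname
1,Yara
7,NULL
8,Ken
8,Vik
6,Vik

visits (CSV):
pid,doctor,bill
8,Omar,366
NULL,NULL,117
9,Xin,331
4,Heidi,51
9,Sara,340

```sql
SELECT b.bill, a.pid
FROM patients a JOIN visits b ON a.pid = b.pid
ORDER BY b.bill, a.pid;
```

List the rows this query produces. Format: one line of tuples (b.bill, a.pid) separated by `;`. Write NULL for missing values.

(366, 8); (366, 8)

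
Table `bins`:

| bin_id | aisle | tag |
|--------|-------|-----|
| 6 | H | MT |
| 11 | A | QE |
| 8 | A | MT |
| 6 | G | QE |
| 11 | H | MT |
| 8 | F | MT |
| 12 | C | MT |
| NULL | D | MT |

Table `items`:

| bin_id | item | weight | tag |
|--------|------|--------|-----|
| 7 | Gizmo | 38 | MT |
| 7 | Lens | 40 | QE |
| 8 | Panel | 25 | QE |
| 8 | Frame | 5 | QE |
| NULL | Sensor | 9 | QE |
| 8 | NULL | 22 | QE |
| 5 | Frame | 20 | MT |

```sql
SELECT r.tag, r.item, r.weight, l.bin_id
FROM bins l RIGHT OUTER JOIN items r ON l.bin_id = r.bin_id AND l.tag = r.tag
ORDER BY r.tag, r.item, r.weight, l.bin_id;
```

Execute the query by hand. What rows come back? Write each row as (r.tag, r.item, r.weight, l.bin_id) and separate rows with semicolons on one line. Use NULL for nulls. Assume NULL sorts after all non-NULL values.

RIGHT JOIN keeps every row from `items`; unmatched rows get NULL for `bins`'s columns.
Matching on l.bin_id = r.bin_id AND l.tag = r.tag. A NULL in a compared column never satisfies the condition.
Matched pairs: 0; unmatched r rows kept: 7.

(MT, Frame, 20, NULL); (MT, Gizmo, 38, NULL); (QE, Frame, 5, NULL); (QE, Lens, 40, NULL); (QE, Panel, 25, NULL); (QE, Sensor, 9, NULL); (QE, NULL, 22, NULL)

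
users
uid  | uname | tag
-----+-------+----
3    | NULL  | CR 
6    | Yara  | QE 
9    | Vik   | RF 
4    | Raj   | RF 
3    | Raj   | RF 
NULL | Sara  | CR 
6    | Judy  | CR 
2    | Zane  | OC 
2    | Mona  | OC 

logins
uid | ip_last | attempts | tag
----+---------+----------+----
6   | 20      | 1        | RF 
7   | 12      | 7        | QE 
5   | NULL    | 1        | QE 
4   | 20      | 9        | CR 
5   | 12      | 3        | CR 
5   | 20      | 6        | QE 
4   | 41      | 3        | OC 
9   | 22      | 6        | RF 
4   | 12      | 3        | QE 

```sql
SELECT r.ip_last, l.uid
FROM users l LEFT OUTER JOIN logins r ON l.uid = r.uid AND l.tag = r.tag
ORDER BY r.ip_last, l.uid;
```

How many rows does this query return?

9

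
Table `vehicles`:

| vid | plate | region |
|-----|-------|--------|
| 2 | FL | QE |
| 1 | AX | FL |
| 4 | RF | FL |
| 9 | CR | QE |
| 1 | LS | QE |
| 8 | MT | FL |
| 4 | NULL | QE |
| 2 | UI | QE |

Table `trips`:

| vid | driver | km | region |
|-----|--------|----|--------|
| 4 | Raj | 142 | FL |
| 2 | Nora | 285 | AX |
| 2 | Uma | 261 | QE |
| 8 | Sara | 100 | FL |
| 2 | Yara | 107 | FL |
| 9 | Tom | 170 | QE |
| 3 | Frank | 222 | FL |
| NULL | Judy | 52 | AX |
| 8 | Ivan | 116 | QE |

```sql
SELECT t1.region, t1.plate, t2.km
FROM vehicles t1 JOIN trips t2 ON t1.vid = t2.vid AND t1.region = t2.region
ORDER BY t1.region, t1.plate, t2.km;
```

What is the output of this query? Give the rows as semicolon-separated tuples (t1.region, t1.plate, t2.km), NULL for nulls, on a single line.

(FL, MT, 100); (FL, RF, 142); (QE, CR, 170); (QE, FL, 261); (QE, UI, 261)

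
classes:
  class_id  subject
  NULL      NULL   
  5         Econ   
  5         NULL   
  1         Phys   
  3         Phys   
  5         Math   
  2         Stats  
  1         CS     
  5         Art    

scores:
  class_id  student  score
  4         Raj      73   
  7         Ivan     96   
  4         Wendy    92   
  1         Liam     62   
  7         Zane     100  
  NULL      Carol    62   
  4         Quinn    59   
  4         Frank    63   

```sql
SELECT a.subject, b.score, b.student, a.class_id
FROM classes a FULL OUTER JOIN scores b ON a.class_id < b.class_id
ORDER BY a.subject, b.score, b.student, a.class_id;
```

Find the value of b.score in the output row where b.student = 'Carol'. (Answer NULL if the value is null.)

62

FULL OUTER JOIN keeps every row from both sides; unmatched rows get NULL for the other side's columns.
Matching on a.class_id < b.class_id. A NULL in a compared column never satisfies the condition.
- class_id=NULL: no b row matches, row kept with b columns NULL.
- class_id=5: 2 matching b row(s), so 2 row(s) emitted.
- class_id=5: 2 matching b row(s), so 2 row(s) emitted.
- class_id=1: 6 matching b row(s), so 6 row(s) emitted.
- class_id=3: 6 matching b row(s), so 6 row(s) emitted.
- class_id=5: 2 matching b row(s), so 2 row(s) emitted.
- class_id=2: 6 matching b row(s), so 6 row(s) emitted.
- class_id=1: 6 matching b row(s), so 6 row(s) emitted.
- class_id=5: 2 matching b row(s), so 2 row(s) emitted.
- plus 2 unmatched b row(s), each kept with NULL a columns.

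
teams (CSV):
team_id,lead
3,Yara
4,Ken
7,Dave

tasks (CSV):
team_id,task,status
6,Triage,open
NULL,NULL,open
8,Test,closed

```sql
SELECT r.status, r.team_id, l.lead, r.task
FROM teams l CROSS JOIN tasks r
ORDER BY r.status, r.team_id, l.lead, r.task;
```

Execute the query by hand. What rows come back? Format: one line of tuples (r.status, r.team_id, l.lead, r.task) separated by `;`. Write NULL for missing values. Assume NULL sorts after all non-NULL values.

(closed, 8, Dave, Test); (closed, 8, Ken, Test); (closed, 8, Yara, Test); (open, 6, Dave, Triage); (open, 6, Ken, Triage); (open, 6, Yara, Triage); (open, NULL, Dave, NULL); (open, NULL, Ken, NULL); (open, NULL, Yara, NULL)

CROSS JOIN pairs every row of `teams` with every row of `tasks`: 3 × 3 = 9 rows.
After projecting and ordering:
r.status | r.team_id | l.lead | r.task
closed | 8 | Dave | Test
closed | 8 | Ken | Test
closed | 8 | Yara | Test
open | 6 | Dave | Triage
open | 6 | Ken | Triage
open | 6 | Yara | Triage
open | NULL | Dave | NULL
open | NULL | Ken | NULL
open | NULL | Yara | NULL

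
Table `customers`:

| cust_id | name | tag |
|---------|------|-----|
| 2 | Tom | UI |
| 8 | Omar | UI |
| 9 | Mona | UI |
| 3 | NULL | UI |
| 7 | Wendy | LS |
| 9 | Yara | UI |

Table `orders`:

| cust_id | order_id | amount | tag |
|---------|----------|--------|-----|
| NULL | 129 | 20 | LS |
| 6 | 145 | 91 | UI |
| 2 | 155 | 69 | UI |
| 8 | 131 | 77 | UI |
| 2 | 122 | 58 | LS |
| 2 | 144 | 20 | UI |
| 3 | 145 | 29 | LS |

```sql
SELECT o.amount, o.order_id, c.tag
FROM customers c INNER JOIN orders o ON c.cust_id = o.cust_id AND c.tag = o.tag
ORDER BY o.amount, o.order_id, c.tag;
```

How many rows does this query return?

3

INNER JOIN keeps only pairs where the ON condition holds.
Matching on c.cust_id = o.cust_id AND c.tag = o.tag. A NULL in a compared column never satisfies the condition.
Matched pairs: 3.
Total: 3 rows.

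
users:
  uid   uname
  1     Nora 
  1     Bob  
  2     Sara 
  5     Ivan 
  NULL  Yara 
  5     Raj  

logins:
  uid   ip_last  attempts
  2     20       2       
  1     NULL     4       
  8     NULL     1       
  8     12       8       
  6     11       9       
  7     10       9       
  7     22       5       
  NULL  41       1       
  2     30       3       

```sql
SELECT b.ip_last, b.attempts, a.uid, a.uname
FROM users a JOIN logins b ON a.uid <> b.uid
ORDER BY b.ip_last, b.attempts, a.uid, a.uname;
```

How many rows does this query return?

INNER JOIN keeps only pairs where the ON condition holds.
Matching on a.uid <> b.uid. A NULL in a compared column never satisfies the condition.
Matched pairs: 36.
Total: 36 rows.

36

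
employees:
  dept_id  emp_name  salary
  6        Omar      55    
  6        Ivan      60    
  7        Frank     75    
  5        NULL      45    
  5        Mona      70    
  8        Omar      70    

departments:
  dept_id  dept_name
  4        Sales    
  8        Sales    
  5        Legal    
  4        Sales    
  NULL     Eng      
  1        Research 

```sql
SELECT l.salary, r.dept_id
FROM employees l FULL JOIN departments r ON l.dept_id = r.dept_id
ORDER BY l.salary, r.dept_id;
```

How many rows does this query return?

10

FULL OUTER JOIN keeps every row from both sides; unmatched rows get NULL for the other side's columns.
Matching on l.dept_id = r.dept_id. A NULL in a compared column never satisfies the condition.
- l[0] dept_id=6 → no match; kept with NULLs on the r side.
- l[1] dept_id=6 → no match; kept with NULLs on the r side.
- l[2] dept_id=7 → no match; kept with NULLs on the r side.
- l[3] dept_id=5 → 1 match(es) in r → 1 row(s).
- l[4] dept_id=5 → 1 match(es) in r → 1 row(s).
- l[5] dept_id=8 → 1 match(es) in r → 1 row(s).
- 4 row(s) from r found no l partner → padded with NULL.
Total: 3 matched + 7 padded = 10 rows.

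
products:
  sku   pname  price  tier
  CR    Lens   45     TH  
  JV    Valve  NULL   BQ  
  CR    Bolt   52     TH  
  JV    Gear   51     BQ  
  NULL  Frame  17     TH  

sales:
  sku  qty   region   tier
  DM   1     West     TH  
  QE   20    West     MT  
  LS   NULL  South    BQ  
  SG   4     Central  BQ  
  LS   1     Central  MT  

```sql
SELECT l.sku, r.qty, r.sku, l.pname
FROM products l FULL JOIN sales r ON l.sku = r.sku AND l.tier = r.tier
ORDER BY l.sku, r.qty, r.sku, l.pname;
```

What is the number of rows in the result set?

FULL OUTER JOIN keeps every row from both sides; unmatched rows get NULL for the other side's columns.
Matching on l.sku = r.sku AND l.tier = r.tier. A NULL in a compared column never satisfies the condition.
Matched pairs: 0; unmatched l rows kept: 5; unmatched r rows kept: 5.
Total: 0 matched + 10 padded = 10 rows.

10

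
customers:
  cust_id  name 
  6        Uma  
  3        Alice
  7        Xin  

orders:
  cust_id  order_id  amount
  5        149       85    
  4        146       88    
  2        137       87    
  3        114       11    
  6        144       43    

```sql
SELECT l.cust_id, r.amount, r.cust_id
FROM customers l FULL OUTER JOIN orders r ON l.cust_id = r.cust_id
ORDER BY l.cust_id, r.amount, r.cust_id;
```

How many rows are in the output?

FULL OUTER JOIN keeps every row from both sides; unmatched rows get NULL for the other side's columns.
Matching on l.cust_id = r.cust_id.
- l[0] cust_id=6 → 1 match(es) in r → 1 row(s).
- l[1] cust_id=3 → 1 match(es) in r → 1 row(s).
- l[2] cust_id=7 → no match; kept with NULLs on the r side.
- plus 3 unmatched r row(s), each kept with NULL l columns.
Total: 2 matched + 4 padded = 6 rows.

6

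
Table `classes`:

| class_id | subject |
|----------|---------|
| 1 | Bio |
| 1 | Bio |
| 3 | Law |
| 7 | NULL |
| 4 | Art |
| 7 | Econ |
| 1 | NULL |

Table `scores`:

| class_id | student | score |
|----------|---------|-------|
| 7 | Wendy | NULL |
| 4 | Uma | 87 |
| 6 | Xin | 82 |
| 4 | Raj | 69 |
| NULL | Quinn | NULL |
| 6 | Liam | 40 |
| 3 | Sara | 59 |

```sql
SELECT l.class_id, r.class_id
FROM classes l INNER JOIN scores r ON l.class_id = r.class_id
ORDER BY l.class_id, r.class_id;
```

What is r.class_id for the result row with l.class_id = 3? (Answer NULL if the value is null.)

3

INNER JOIN keeps only pairs where the ON condition holds.
Matching on l.class_id = r.class_id. A NULL in a compared column never satisfies the condition.
- l (class_id=1) has no partner → excluded.
- l (class_id=1) has no partner → excluded.
- l (class_id=3) pairs with 1 row(s) of r.
- l (class_id=7) pairs with 1 row(s) of r.
- l (class_id=4) pairs with 2 row(s) of r.
- l (class_id=7) pairs with 1 row(s) of r.
- l (class_id=1) has no partner → excluded.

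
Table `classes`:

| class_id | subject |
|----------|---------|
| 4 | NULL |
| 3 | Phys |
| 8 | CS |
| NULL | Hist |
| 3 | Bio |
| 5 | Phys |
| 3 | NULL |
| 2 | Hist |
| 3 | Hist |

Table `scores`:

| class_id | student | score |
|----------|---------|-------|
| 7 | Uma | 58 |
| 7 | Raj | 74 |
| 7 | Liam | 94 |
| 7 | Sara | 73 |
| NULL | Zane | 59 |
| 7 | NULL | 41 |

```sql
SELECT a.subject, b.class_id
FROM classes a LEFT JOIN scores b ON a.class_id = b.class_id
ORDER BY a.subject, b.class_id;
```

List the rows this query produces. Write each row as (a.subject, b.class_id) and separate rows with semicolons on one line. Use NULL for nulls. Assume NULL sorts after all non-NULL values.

(Bio, NULL); (CS, NULL); (Hist, NULL); (Hist, NULL); (Hist, NULL); (Phys, NULL); (Phys, NULL); (NULL, NULL); (NULL, NULL)

LEFT JOIN keeps every row from `classes`; unmatched rows get NULL for `scores`'s columns.
Matching on a.class_id = b.class_id. A NULL in a compared column never satisfies the condition.
- a row (class_id=4): no match → kept, b columns NULL.
- a row (class_id=3): no match → kept, b columns NULL.
- a row (class_id=8): no match → kept, b columns NULL.
- a row (class_id=NULL): no match → kept, b columns NULL.
- a row (class_id=3): no match → kept, b columns NULL.
- a row (class_id=5): no match → kept, b columns NULL.
- a row (class_id=3): no match → kept, b columns NULL.
- a row (class_id=2): no match → kept, b columns NULL.
- a row (class_id=3): no match → kept, b columns NULL.
After projecting and ordering:
a.subject | b.class_id
Bio | NULL
CS | NULL
Hist | NULL
Hist | NULL
Hist | NULL
Phys | NULL
Phys | NULL
NULL | NULL
NULL | NULL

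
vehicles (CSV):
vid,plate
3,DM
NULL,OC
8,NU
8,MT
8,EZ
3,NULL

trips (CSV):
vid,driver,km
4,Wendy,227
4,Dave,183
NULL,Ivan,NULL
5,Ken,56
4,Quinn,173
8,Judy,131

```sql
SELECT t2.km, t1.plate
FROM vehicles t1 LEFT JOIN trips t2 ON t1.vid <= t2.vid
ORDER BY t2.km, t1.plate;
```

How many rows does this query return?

14

LEFT JOIN keeps every row from `vehicles`; unmatched rows get NULL for `trips`'s columns.
Matching on t1.vid <= t2.vid. A NULL in a compared column never satisfies the condition.
Matched pairs: 13; unmatched t1 rows kept: 1.
Total: 13 matched + 1 padded = 14 rows.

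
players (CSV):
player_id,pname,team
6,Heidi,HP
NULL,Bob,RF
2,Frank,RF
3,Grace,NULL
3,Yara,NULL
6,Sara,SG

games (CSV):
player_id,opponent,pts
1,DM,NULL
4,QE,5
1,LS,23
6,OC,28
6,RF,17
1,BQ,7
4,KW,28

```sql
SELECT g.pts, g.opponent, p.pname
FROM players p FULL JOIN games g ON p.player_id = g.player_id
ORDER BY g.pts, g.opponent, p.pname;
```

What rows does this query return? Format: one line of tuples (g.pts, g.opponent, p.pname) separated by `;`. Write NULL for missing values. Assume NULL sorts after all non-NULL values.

FULL OUTER JOIN keeps every row from both sides; unmatched rows get NULL for the other side's columns.
Matching on p.player_id = g.player_id. A NULL in a compared column never satisfies the condition.
Matched pairs: 4; unmatched p rows kept: 4; unmatched g rows kept: 5.

(5, QE, NULL); (7, BQ, NULL); (17, RF, Heidi); (17, RF, Sara); (23, LS, NULL); (28, KW, NULL); (28, OC, Heidi); (28, OC, Sara); (NULL, DM, NULL); (NULL, NULL, Bob); (NULL, NULL, Frank); (NULL, NULL, Grace); (NULL, NULL, Yara)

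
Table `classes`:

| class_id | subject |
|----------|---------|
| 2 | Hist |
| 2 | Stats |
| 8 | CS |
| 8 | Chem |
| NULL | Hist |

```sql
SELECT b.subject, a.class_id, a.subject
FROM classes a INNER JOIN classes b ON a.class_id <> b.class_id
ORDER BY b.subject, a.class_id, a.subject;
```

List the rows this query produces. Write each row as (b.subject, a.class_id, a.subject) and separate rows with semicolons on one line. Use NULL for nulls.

(CS, 2, Hist); (CS, 2, Stats); (Chem, 2, Hist); (Chem, 2, Stats); (Hist, 8, CS); (Hist, 8, Chem); (Stats, 8, CS); (Stats, 8, Chem)

INNER JOIN keeps only pairs where the ON condition holds.
Matching on a.class_id <> b.class_id. A NULL in a compared column never satisfies the condition.
Matched pairs: 8.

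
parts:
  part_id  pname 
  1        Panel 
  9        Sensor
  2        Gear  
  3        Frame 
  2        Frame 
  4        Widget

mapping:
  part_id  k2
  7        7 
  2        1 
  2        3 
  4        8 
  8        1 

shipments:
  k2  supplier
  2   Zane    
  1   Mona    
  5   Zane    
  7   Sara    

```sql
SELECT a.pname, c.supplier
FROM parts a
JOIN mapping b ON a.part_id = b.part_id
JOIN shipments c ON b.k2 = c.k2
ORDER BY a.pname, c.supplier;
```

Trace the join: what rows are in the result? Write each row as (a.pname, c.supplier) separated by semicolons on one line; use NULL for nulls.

(Frame, Mona); (Gear, Mona)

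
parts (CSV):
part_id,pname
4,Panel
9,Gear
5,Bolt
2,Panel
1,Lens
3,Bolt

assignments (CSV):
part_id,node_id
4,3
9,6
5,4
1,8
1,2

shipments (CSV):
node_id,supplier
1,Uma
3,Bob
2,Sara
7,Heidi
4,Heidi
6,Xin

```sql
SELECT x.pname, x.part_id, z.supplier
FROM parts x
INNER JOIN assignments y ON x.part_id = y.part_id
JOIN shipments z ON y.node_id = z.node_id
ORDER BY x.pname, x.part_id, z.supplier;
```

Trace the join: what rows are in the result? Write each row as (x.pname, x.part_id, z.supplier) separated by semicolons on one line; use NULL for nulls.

Evaluate left to right. First `parts x INNER JOIN assignments y` on part_id: 5 row(s).
Then INNER JOIN `shipments z` on node_id: keep only rows whose y.node_id appears in z.

(Bolt, 5, Heidi); (Gear, 9, Xin); (Lens, 1, Sara); (Panel, 4, Bob)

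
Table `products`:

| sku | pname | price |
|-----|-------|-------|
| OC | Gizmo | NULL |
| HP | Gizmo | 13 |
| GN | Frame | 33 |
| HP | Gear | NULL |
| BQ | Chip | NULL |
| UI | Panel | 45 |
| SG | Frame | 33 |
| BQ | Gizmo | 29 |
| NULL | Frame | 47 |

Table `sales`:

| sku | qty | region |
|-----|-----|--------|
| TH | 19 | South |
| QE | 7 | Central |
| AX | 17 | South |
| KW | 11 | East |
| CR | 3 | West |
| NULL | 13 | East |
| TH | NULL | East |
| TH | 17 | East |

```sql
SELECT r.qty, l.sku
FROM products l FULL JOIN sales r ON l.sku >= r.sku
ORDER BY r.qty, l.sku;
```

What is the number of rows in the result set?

FULL OUTER JOIN keeps every row from both sides; unmatched rows get NULL for the other side's columns.
Matching on l.sku >= r.sku. A NULL in a compared column never satisfies the condition.
Matched pairs: 22; unmatched l rows kept: 1; unmatched r rows kept: 1.
Total: 22 matched + 2 padded = 24 rows.

24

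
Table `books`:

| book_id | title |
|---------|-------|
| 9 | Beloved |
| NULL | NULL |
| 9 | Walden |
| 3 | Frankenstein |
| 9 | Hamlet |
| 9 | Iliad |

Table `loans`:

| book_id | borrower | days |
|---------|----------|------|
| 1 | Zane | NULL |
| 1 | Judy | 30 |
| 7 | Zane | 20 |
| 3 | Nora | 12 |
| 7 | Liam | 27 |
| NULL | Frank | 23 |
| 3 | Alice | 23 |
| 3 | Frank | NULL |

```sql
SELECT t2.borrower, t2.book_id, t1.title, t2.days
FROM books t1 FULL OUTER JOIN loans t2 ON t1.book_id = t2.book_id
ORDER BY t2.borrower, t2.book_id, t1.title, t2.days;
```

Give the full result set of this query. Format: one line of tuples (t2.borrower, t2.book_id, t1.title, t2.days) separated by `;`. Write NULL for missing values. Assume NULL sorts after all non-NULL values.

(Alice, 3, Frankenstein, 23); (Frank, 3, Frankenstein, NULL); (Frank, NULL, NULL, 23); (Judy, 1, NULL, 30); (Liam, 7, NULL, 27); (Nora, 3, Frankenstein, 12); (Zane, 1, NULL, NULL); (Zane, 7, NULL, 20); (NULL, NULL, Beloved, NULL); (NULL, NULL, Hamlet, NULL); (NULL, NULL, Iliad, NULL); (NULL, NULL, Walden, NULL); (NULL, NULL, NULL, NULL)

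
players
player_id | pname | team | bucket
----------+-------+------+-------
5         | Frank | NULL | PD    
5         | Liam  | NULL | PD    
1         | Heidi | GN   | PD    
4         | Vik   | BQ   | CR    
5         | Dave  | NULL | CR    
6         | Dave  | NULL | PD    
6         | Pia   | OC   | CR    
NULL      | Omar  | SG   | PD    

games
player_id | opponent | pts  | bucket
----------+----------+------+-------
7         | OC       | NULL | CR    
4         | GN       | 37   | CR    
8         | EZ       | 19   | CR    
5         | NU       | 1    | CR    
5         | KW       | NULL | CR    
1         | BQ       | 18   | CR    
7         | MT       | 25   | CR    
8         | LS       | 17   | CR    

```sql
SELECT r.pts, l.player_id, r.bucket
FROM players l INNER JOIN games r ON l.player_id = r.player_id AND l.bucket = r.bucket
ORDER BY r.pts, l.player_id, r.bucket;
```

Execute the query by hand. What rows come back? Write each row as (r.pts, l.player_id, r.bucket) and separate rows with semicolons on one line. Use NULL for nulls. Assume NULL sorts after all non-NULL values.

INNER JOIN keeps only pairs where the ON condition holds.
Matching on l.player_id = r.player_id AND l.bucket = r.bucket. A NULL in a compared column never satisfies the condition.
- player_id=5, bucket=PD: no matching r row, dropped.
- player_id=5, bucket=PD: no matching r row, dropped.
- player_id=1, bucket=PD: no matching r row, dropped.
- player_id=4, bucket=CR: 1 matching r row(s), so 1 row(s) emitted.
- player_id=5, bucket=CR: 2 matching r row(s), so 2 row(s) emitted.
- player_id=6, bucket=PD: no matching r row, dropped.
- player_id=6, bucket=CR: no matching r row, dropped.
- player_id=NULL, bucket=PD: no matching r row, dropped.
After projecting and ordering:
r.pts | l.player_id | r.bucket
1 | 5 | CR
37 | 4 | CR
NULL | 5 | CR

(1, 5, CR); (37, 4, CR); (NULL, 5, CR)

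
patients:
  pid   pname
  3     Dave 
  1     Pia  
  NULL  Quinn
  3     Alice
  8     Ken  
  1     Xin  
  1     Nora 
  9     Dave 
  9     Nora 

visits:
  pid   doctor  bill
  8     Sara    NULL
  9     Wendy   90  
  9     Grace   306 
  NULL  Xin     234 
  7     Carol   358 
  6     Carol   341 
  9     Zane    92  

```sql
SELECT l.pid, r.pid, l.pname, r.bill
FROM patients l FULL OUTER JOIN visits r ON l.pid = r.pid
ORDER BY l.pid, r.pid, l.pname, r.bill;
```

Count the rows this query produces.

FULL OUTER JOIN keeps every row from both sides; unmatched rows get NULL for the other side's columns.
Matching on l.pid = r.pid. A NULL in a compared column never satisfies the condition.
Matched pairs: 7; unmatched l rows kept: 6; unmatched r rows kept: 3.
Total: 7 matched + 9 padded = 16 rows.

16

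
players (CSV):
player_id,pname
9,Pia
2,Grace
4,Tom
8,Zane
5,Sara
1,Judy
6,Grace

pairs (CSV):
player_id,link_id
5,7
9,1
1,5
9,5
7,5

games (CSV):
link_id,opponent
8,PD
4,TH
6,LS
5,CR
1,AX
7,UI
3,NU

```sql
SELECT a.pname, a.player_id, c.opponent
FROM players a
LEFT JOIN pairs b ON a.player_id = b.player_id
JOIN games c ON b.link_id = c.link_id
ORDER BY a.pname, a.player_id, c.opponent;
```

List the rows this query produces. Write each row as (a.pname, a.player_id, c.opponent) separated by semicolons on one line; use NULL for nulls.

Evaluate left to right. First `players a LEFT JOIN pairs b` on player_id: 8 row(s).
Then INNER JOIN `games c` on link_id: keep only rows whose b.link_id appears in c.

(Judy, 1, CR); (Pia, 9, AX); (Pia, 9, CR); (Sara, 5, UI)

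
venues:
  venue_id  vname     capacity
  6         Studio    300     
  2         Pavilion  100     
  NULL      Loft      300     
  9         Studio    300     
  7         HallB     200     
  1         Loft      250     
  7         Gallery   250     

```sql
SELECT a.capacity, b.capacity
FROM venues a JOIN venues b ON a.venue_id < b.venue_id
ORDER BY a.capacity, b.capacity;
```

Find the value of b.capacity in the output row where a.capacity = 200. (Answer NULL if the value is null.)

INNER JOIN keeps only pairs where the ON condition holds.
Matching on a.venue_id < b.venue_id. A NULL in a compared column never satisfies the condition.
- venue_id=6: 3 matching b row(s), so 3 row(s) emitted.
- venue_id=2: 4 matching b row(s), so 4 row(s) emitted.
- venue_id=NULL: no matching b row, dropped.
- venue_id=9: no matching b row, dropped.
- venue_id=7: 1 matching b row(s), so 1 row(s) emitted.
- venue_id=1: 5 matching b row(s), so 5 row(s) emitted.
- venue_id=7: 1 matching b row(s), so 1 row(s) emitted.

300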